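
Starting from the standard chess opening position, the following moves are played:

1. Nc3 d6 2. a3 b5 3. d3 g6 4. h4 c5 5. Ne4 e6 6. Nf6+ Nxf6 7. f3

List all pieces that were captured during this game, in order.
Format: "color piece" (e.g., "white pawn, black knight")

Tracking captures:
  Nxf6: captured white knight

white knight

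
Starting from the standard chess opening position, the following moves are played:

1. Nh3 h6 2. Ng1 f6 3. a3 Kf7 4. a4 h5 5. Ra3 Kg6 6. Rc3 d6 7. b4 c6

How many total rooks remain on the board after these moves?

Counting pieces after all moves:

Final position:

  a b c d e f g h
  ─────────────────
8│♜ ♞ ♝ ♛ · ♝ ♞ ♜│8
7│♟ ♟ · · ♟ · ♟ ·│7
6│· · ♟ ♟ · ♟ ♚ ·│6
5│· · · · · · · ♟│5
4│♙ ♙ · · · · · ·│4
3│· · ♖ · · · · ·│3
2│· · ♙ ♙ ♙ ♙ ♙ ♙│2
1│· ♘ ♗ ♕ ♔ ♗ ♘ ♖│1
  ─────────────────
  a b c d e f g h


4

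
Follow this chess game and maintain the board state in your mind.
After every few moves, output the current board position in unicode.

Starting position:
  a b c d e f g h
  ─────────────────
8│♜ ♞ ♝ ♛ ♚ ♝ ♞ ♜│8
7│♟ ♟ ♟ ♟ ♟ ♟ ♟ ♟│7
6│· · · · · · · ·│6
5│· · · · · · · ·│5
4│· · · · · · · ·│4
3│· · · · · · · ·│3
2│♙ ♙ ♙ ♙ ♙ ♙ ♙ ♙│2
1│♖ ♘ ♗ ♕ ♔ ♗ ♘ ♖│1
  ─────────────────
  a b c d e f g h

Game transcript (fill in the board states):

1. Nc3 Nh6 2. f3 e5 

  a b c d e f g h
  ─────────────────
8│♜ ♞ ♝ ♛ ♚ ♝ · ♜│8
7│♟ ♟ ♟ ♟ · ♟ ♟ ♟│7
6│· · · · · · · ♞│6
5│· · · · ♟ · · ·│5
4│· · · · · · · ·│4
3│· · ♘ · · ♙ · ·│3
2│♙ ♙ ♙ ♙ ♙ · ♙ ♙│2
1│♖ · ♗ ♕ ♔ ♗ ♘ ♖│1
  ─────────────────
  a b c d e f g h

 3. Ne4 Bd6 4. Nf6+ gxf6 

  a b c d e f g h
  ─────────────────
8│♜ ♞ ♝ ♛ ♚ · · ♜│8
7│♟ ♟ ♟ ♟ · ♟ · ♟│7
6│· · · ♝ · ♟ · ♞│6
5│· · · · ♟ · · ·│5
4│· · · · · · · ·│4
3│· · · · · ♙ · ·│3
2│♙ ♙ ♙ ♙ ♙ · ♙ ♙│2
1│♖ · ♗ ♕ ♔ ♗ ♘ ♖│1
  ─────────────────
  a b c d e f g h

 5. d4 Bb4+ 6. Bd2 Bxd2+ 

  a b c d e f g h
  ─────────────────
8│♜ ♞ ♝ ♛ ♚ · · ♜│8
7│♟ ♟ ♟ ♟ · ♟ · ♟│7
6│· · · · · ♟ · ♞│6
5│· · · · ♟ · · ·│5
4│· · · ♙ · · · ·│4
3│· · · · · ♙ · ·│3
2│♙ ♙ ♙ ♝ ♙ · ♙ ♙│2
1│♖ · · ♕ ♔ ♗ ♘ ♖│1
  ─────────────────
  a b c d e f g h

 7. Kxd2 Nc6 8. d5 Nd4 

  a b c d e f g h
  ─────────────────
8│♜ · ♝ ♛ ♚ · · ♜│8
7│♟ ♟ ♟ ♟ · ♟ · ♟│7
6│· · · · · ♟ · ♞│6
5│· · · ♙ ♟ · · ·│5
4│· · · ♞ · · · ·│4
3│· · · · · ♙ · ·│3
2│♙ ♙ ♙ ♔ ♙ · ♙ ♙│2
1│♖ · · ♕ · ♗ ♘ ♖│1
  ─────────────────
  a b c d e f g h

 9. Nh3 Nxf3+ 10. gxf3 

  a b c d e f g h
  ─────────────────
8│♜ · ♝ ♛ ♚ · · ♜│8
7│♟ ♟ ♟ ♟ · ♟ · ♟│7
6│· · · · · ♟ · ♞│6
5│· · · ♙ ♟ · · ·│5
4│· · · · · · · ·│4
3│· · · · · ♙ · ♘│3
2│♙ ♙ ♙ ♔ ♙ · · ♙│2
1│♖ · · ♕ · ♗ · ♖│1
  ─────────────────
  a b c d e f g h


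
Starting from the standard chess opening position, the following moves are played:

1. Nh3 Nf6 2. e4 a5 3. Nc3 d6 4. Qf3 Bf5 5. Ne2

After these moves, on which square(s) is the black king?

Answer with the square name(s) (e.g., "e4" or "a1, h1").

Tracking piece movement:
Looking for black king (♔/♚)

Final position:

  a b c d e f g h
  ─────────────────
8│♜ ♞ · ♛ ♚ ♝ · ♜│8
7│· ♟ ♟ · ♟ ♟ ♟ ♟│7
6│· · · ♟ · ♞ · ·│6
5│♟ · · · · ♝ · ·│5
4│· · · · ♙ · · ·│4
3│· · · · · ♕ · ♘│3
2│♙ ♙ ♙ ♙ ♘ ♙ ♙ ♙│2
1│♖ · ♗ · ♔ ♗ · ♖│1
  ─────────────────
  a b c d e f g h


e8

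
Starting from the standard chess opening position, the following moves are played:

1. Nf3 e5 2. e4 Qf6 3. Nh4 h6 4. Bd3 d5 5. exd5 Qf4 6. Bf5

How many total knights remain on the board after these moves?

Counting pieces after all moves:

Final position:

  a b c d e f g h
  ─────────────────
8│♜ ♞ ♝ · ♚ ♝ ♞ ♜│8
7│♟ ♟ ♟ · · ♟ ♟ ·│7
6│· · · · · · · ♟│6
5│· · · ♙ ♟ ♗ · ·│5
4│· · · · · ♛ · ♘│4
3│· · · · · · · ·│3
2│♙ ♙ ♙ ♙ · ♙ ♙ ♙│2
1│♖ ♘ ♗ ♕ ♔ · · ♖│1
  ─────────────────
  a b c d e f g h


4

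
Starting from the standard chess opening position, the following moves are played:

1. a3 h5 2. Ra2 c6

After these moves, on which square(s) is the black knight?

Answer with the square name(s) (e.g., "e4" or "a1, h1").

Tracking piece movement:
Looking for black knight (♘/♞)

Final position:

  a b c d e f g h
  ─────────────────
8│♜ ♞ ♝ ♛ ♚ ♝ ♞ ♜│8
7│♟ ♟ · ♟ ♟ ♟ ♟ ·│7
6│· · ♟ · · · · ·│6
5│· · · · · · · ♟│5
4│· · · · · · · ·│4
3│♙ · · · · · · ·│3
2│♖ ♙ ♙ ♙ ♙ ♙ ♙ ♙│2
1│· ♘ ♗ ♕ ♔ ♗ ♘ ♖│1
  ─────────────────
  a b c d e f g h


b8, g8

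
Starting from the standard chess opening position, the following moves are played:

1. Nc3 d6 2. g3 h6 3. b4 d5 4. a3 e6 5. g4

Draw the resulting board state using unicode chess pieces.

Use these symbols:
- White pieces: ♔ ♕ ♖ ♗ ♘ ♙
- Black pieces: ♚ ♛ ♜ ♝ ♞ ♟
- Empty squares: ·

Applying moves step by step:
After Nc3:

♜ ♞ ♝ ♛ ♚ ♝ ♞ ♜
♟ ♟ ♟ ♟ ♟ ♟ ♟ ♟
· · · · · · · ·
· · · · · · · ·
· · · · · · · ·
· · ♘ · · · · ·
♙ ♙ ♙ ♙ ♙ ♙ ♙ ♙
♖ · ♗ ♕ ♔ ♗ ♘ ♖


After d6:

♜ ♞ ♝ ♛ ♚ ♝ ♞ ♜
♟ ♟ ♟ · ♟ ♟ ♟ ♟
· · · ♟ · · · ·
· · · · · · · ·
· · · · · · · ·
· · ♘ · · · · ·
♙ ♙ ♙ ♙ ♙ ♙ ♙ ♙
♖ · ♗ ♕ ♔ ♗ ♘ ♖


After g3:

♜ ♞ ♝ ♛ ♚ ♝ ♞ ♜
♟ ♟ ♟ · ♟ ♟ ♟ ♟
· · · ♟ · · · ·
· · · · · · · ·
· · · · · · · ·
· · ♘ · · · ♙ ·
♙ ♙ ♙ ♙ ♙ ♙ · ♙
♖ · ♗ ♕ ♔ ♗ ♘ ♖


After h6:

♜ ♞ ♝ ♛ ♚ ♝ ♞ ♜
♟ ♟ ♟ · ♟ ♟ ♟ ·
· · · ♟ · · · ♟
· · · · · · · ·
· · · · · · · ·
· · ♘ · · · ♙ ·
♙ ♙ ♙ ♙ ♙ ♙ · ♙
♖ · ♗ ♕ ♔ ♗ ♘ ♖


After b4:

♜ ♞ ♝ ♛ ♚ ♝ ♞ ♜
♟ ♟ ♟ · ♟ ♟ ♟ ·
· · · ♟ · · · ♟
· · · · · · · ·
· ♙ · · · · · ·
· · ♘ · · · ♙ ·
♙ · ♙ ♙ ♙ ♙ · ♙
♖ · ♗ ♕ ♔ ♗ ♘ ♖


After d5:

♜ ♞ ♝ ♛ ♚ ♝ ♞ ♜
♟ ♟ ♟ · ♟ ♟ ♟ ·
· · · · · · · ♟
· · · ♟ · · · ·
· ♙ · · · · · ·
· · ♘ · · · ♙ ·
♙ · ♙ ♙ ♙ ♙ · ♙
♖ · ♗ ♕ ♔ ♗ ♘ ♖


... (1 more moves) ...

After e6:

♜ ♞ ♝ ♛ ♚ ♝ ♞ ♜
♟ ♟ ♟ · · ♟ ♟ ·
· · · · ♟ · · ♟
· · · ♟ · · · ·
· ♙ · · · · · ·
♙ · ♘ · · · ♙ ·
· · ♙ ♙ ♙ ♙ · ♙
♖ · ♗ ♕ ♔ ♗ ♘ ♖


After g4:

♜ ♞ ♝ ♛ ♚ ♝ ♞ ♜
♟ ♟ ♟ · · ♟ ♟ ·
· · · · ♟ · · ♟
· · · ♟ · · · ·
· ♙ · · · · ♙ ·
♙ · ♘ · · · · ·
· · ♙ ♙ ♙ ♙ · ♙
♖ · ♗ ♕ ♔ ♗ ♘ ♖



  a b c d e f g h
  ─────────────────
8│♜ ♞ ♝ ♛ ♚ ♝ ♞ ♜│8
7│♟ ♟ ♟ · · ♟ ♟ ·│7
6│· · · · ♟ · · ♟│6
5│· · · ♟ · · · ·│5
4│· ♙ · · · · ♙ ·│4
3│♙ · ♘ · · · · ·│3
2│· · ♙ ♙ ♙ ♙ · ♙│2
1│♖ · ♗ ♕ ♔ ♗ ♘ ♖│1
  ─────────────────
  a b c d e f g h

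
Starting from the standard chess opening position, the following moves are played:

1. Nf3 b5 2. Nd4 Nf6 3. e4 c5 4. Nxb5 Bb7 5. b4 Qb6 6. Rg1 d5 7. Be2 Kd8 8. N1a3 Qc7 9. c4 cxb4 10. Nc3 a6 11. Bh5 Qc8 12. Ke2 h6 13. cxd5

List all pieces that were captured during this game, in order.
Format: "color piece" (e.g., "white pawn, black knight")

Tracking captures:
  Nxb5: captured black pawn
  cxb4: captured white pawn
  cxd5: captured black pawn

black pawn, white pawn, black pawn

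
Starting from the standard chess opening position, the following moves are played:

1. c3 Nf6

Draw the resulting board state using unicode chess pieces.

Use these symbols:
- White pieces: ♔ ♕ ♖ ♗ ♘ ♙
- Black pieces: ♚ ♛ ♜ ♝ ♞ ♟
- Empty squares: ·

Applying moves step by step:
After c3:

♜ ♞ ♝ ♛ ♚ ♝ ♞ ♜
♟ ♟ ♟ ♟ ♟ ♟ ♟ ♟
· · · · · · · ·
· · · · · · · ·
· · · · · · · ·
· · ♙ · · · · ·
♙ ♙ · ♙ ♙ ♙ ♙ ♙
♖ ♘ ♗ ♕ ♔ ♗ ♘ ♖


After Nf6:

♜ ♞ ♝ ♛ ♚ ♝ · ♜
♟ ♟ ♟ ♟ ♟ ♟ ♟ ♟
· · · · · ♞ · ·
· · · · · · · ·
· · · · · · · ·
· · ♙ · · · · ·
♙ ♙ · ♙ ♙ ♙ ♙ ♙
♖ ♘ ♗ ♕ ♔ ♗ ♘ ♖



  a b c d e f g h
  ─────────────────
8│♜ ♞ ♝ ♛ ♚ ♝ · ♜│8
7│♟ ♟ ♟ ♟ ♟ ♟ ♟ ♟│7
6│· · · · · ♞ · ·│6
5│· · · · · · · ·│5
4│· · · · · · · ·│4
3│· · ♙ · · · · ·│3
2│♙ ♙ · ♙ ♙ ♙ ♙ ♙│2
1│♖ ♘ ♗ ♕ ♔ ♗ ♘ ♖│1
  ─────────────────
  a b c d e f g h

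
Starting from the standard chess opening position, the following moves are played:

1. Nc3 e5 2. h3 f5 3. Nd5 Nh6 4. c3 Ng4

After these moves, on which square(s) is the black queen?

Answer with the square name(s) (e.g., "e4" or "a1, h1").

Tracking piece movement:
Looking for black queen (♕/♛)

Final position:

  a b c d e f g h
  ─────────────────
8│♜ ♞ ♝ ♛ ♚ ♝ · ♜│8
7│♟ ♟ ♟ ♟ · · ♟ ♟│7
6│· · · · · · · ·│6
5│· · · ♘ ♟ ♟ · ·│5
4│· · · · · · ♞ ·│4
3│· · ♙ · · · · ♙│3
2│♙ ♙ · ♙ ♙ ♙ ♙ ·│2
1│♖ · ♗ ♕ ♔ ♗ ♘ ♖│1
  ─────────────────
  a b c d e f g h


d8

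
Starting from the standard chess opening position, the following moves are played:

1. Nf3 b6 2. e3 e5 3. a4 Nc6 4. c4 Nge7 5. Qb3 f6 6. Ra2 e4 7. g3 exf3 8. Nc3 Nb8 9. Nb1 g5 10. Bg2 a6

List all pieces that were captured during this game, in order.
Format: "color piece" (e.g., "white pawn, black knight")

Tracking captures:
  exf3: captured white knight

white knight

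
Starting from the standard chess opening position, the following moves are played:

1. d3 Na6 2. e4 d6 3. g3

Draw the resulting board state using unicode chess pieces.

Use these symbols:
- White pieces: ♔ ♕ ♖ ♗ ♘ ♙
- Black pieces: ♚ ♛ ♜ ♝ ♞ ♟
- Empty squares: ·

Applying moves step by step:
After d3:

♜ ♞ ♝ ♛ ♚ ♝ ♞ ♜
♟ ♟ ♟ ♟ ♟ ♟ ♟ ♟
· · · · · · · ·
· · · · · · · ·
· · · · · · · ·
· · · ♙ · · · ·
♙ ♙ ♙ · ♙ ♙ ♙ ♙
♖ ♘ ♗ ♕ ♔ ♗ ♘ ♖


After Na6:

♜ · ♝ ♛ ♚ ♝ ♞ ♜
♟ ♟ ♟ ♟ ♟ ♟ ♟ ♟
♞ · · · · · · ·
· · · · · · · ·
· · · · · · · ·
· · · ♙ · · · ·
♙ ♙ ♙ · ♙ ♙ ♙ ♙
♖ ♘ ♗ ♕ ♔ ♗ ♘ ♖


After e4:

♜ · ♝ ♛ ♚ ♝ ♞ ♜
♟ ♟ ♟ ♟ ♟ ♟ ♟ ♟
♞ · · · · · · ·
· · · · · · · ·
· · · · ♙ · · ·
· · · ♙ · · · ·
♙ ♙ ♙ · · ♙ ♙ ♙
♖ ♘ ♗ ♕ ♔ ♗ ♘ ♖


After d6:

♜ · ♝ ♛ ♚ ♝ ♞ ♜
♟ ♟ ♟ · ♟ ♟ ♟ ♟
♞ · · ♟ · · · ·
· · · · · · · ·
· · · · ♙ · · ·
· · · ♙ · · · ·
♙ ♙ ♙ · · ♙ ♙ ♙
♖ ♘ ♗ ♕ ♔ ♗ ♘ ♖


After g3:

♜ · ♝ ♛ ♚ ♝ ♞ ♜
♟ ♟ ♟ · ♟ ♟ ♟ ♟
♞ · · ♟ · · · ·
· · · · · · · ·
· · · · ♙ · · ·
· · · ♙ · · ♙ ·
♙ ♙ ♙ · · ♙ · ♙
♖ ♘ ♗ ♕ ♔ ♗ ♘ ♖



  a b c d e f g h
  ─────────────────
8│♜ · ♝ ♛ ♚ ♝ ♞ ♜│8
7│♟ ♟ ♟ · ♟ ♟ ♟ ♟│7
6│♞ · · ♟ · · · ·│6
5│· · · · · · · ·│5
4│· · · · ♙ · · ·│4
3│· · · ♙ · · ♙ ·│3
2│♙ ♙ ♙ · · ♙ · ♙│2
1│♖ ♘ ♗ ♕ ♔ ♗ ♘ ♖│1
  ─────────────────
  a b c d e f g h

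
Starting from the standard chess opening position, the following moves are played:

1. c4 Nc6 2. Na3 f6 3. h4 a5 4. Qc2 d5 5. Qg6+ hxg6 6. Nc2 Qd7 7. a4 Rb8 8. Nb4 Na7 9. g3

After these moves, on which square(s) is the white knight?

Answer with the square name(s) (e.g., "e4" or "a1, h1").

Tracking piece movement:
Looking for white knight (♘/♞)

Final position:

  a b c d e f g h
  ─────────────────
8│· ♜ ♝ · ♚ ♝ ♞ ♜│8
7│♞ ♟ ♟ ♛ ♟ · ♟ ·│7
6│· · · · · ♟ ♟ ·│6
5│♟ · · ♟ · · · ·│5
4│♙ ♘ ♙ · · · · ♙│4
3│· · · · · · ♙ ·│3
2│· ♙ · ♙ ♙ ♙ · ·│2
1│♖ · ♗ · ♔ ♗ ♘ ♖│1
  ─────────────────
  a b c d e f g h


b4, g1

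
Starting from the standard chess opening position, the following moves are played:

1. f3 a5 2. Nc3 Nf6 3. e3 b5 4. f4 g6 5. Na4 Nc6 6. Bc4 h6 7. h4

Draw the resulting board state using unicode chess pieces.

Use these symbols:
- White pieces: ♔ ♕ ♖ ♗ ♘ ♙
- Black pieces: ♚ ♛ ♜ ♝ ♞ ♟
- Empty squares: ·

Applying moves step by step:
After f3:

♜ ♞ ♝ ♛ ♚ ♝ ♞ ♜
♟ ♟ ♟ ♟ ♟ ♟ ♟ ♟
· · · · · · · ·
· · · · · · · ·
· · · · · · · ·
· · · · · ♙ · ·
♙ ♙ ♙ ♙ ♙ · ♙ ♙
♖ ♘ ♗ ♕ ♔ ♗ ♘ ♖


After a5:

♜ ♞ ♝ ♛ ♚ ♝ ♞ ♜
· ♟ ♟ ♟ ♟ ♟ ♟ ♟
· · · · · · · ·
♟ · · · · · · ·
· · · · · · · ·
· · · · · ♙ · ·
♙ ♙ ♙ ♙ ♙ · ♙ ♙
♖ ♘ ♗ ♕ ♔ ♗ ♘ ♖


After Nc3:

♜ ♞ ♝ ♛ ♚ ♝ ♞ ♜
· ♟ ♟ ♟ ♟ ♟ ♟ ♟
· · · · · · · ·
♟ · · · · · · ·
· · · · · · · ·
· · ♘ · · ♙ · ·
♙ ♙ ♙ ♙ ♙ · ♙ ♙
♖ · ♗ ♕ ♔ ♗ ♘ ♖


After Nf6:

♜ ♞ ♝ ♛ ♚ ♝ · ♜
· ♟ ♟ ♟ ♟ ♟ ♟ ♟
· · · · · ♞ · ·
♟ · · · · · · ·
· · · · · · · ·
· · ♘ · · ♙ · ·
♙ ♙ ♙ ♙ ♙ · ♙ ♙
♖ · ♗ ♕ ♔ ♗ ♘ ♖


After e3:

♜ ♞ ♝ ♛ ♚ ♝ · ♜
· ♟ ♟ ♟ ♟ ♟ ♟ ♟
· · · · · ♞ · ·
♟ · · · · · · ·
· · · · · · · ·
· · ♘ · ♙ ♙ · ·
♙ ♙ ♙ ♙ · · ♙ ♙
♖ · ♗ ♕ ♔ ♗ ♘ ♖


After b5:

♜ ♞ ♝ ♛ ♚ ♝ · ♜
· · ♟ ♟ ♟ ♟ ♟ ♟
· · · · · ♞ · ·
♟ ♟ · · · · · ·
· · · · · · · ·
· · ♘ · ♙ ♙ · ·
♙ ♙ ♙ ♙ · · ♙ ♙
♖ · ♗ ♕ ♔ ♗ ♘ ♖


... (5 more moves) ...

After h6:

♜ · ♝ ♛ ♚ ♝ · ♜
· · ♟ ♟ ♟ ♟ · ·
· · ♞ · · ♞ ♟ ♟
♟ ♟ · · · · · ·
♘ · ♗ · · ♙ · ·
· · · · ♙ · · ·
♙ ♙ ♙ ♙ · · ♙ ♙
♖ · ♗ ♕ ♔ · ♘ ♖


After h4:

♜ · ♝ ♛ ♚ ♝ · ♜
· · ♟ ♟ ♟ ♟ · ·
· · ♞ · · ♞ ♟ ♟
♟ ♟ · · · · · ·
♘ · ♗ · · ♙ · ♙
· · · · ♙ · · ·
♙ ♙ ♙ ♙ · · ♙ ·
♖ · ♗ ♕ ♔ · ♘ ♖



  a b c d e f g h
  ─────────────────
8│♜ · ♝ ♛ ♚ ♝ · ♜│8
7│· · ♟ ♟ ♟ ♟ · ·│7
6│· · ♞ · · ♞ ♟ ♟│6
5│♟ ♟ · · · · · ·│5
4│♘ · ♗ · · ♙ · ♙│4
3│· · · · ♙ · · ·│3
2│♙ ♙ ♙ ♙ · · ♙ ·│2
1│♖ · ♗ ♕ ♔ · ♘ ♖│1
  ─────────────────
  a b c d e f g h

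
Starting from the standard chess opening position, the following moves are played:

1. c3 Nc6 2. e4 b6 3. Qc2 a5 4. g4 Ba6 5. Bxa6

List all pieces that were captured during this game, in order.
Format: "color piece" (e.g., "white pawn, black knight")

Tracking captures:
  Bxa6: captured black bishop

black bishop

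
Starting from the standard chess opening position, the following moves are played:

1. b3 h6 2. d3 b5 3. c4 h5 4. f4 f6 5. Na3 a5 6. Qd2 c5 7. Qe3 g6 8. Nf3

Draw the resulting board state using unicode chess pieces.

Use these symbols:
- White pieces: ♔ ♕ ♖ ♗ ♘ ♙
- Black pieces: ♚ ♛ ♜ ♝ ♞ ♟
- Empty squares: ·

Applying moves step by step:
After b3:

♜ ♞ ♝ ♛ ♚ ♝ ♞ ♜
♟ ♟ ♟ ♟ ♟ ♟ ♟ ♟
· · · · · · · ·
· · · · · · · ·
· · · · · · · ·
· ♙ · · · · · ·
♙ · ♙ ♙ ♙ ♙ ♙ ♙
♖ ♘ ♗ ♕ ♔ ♗ ♘ ♖


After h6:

♜ ♞ ♝ ♛ ♚ ♝ ♞ ♜
♟ ♟ ♟ ♟ ♟ ♟ ♟ ·
· · · · · · · ♟
· · · · · · · ·
· · · · · · · ·
· ♙ · · · · · ·
♙ · ♙ ♙ ♙ ♙ ♙ ♙
♖ ♘ ♗ ♕ ♔ ♗ ♘ ♖


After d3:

♜ ♞ ♝ ♛ ♚ ♝ ♞ ♜
♟ ♟ ♟ ♟ ♟ ♟ ♟ ·
· · · · · · · ♟
· · · · · · · ·
· · · · · · · ·
· ♙ · ♙ · · · ·
♙ · ♙ · ♙ ♙ ♙ ♙
♖ ♘ ♗ ♕ ♔ ♗ ♘ ♖


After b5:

♜ ♞ ♝ ♛ ♚ ♝ ♞ ♜
♟ · ♟ ♟ ♟ ♟ ♟ ·
· · · · · · · ♟
· ♟ · · · · · ·
· · · · · · · ·
· ♙ · ♙ · · · ·
♙ · ♙ · ♙ ♙ ♙ ♙
♖ ♘ ♗ ♕ ♔ ♗ ♘ ♖


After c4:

♜ ♞ ♝ ♛ ♚ ♝ ♞ ♜
♟ · ♟ ♟ ♟ ♟ ♟ ·
· · · · · · · ♟
· ♟ · · · · · ·
· · ♙ · · · · ·
· ♙ · ♙ · · · ·
♙ · · · ♙ ♙ ♙ ♙
♖ ♘ ♗ ♕ ♔ ♗ ♘ ♖


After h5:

♜ ♞ ♝ ♛ ♚ ♝ ♞ ♜
♟ · ♟ ♟ ♟ ♟ ♟ ·
· · · · · · · ·
· ♟ · · · · · ♟
· · ♙ · · · · ·
· ♙ · ♙ · · · ·
♙ · · · ♙ ♙ ♙ ♙
♖ ♘ ♗ ♕ ♔ ♗ ♘ ♖


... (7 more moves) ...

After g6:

♜ ♞ ♝ ♛ ♚ ♝ ♞ ♜
· · · ♟ ♟ · · ·
· · · · · ♟ ♟ ·
♟ ♟ ♟ · · · · ♟
· · ♙ · · ♙ · ·
♘ ♙ · ♙ ♕ · · ·
♙ · · · ♙ · ♙ ♙
♖ · ♗ · ♔ ♗ ♘ ♖


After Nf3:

♜ ♞ ♝ ♛ ♚ ♝ ♞ ♜
· · · ♟ ♟ · · ·
· · · · · ♟ ♟ ·
♟ ♟ ♟ · · · · ♟
· · ♙ · · ♙ · ·
♘ ♙ · ♙ ♕ ♘ · ·
♙ · · · ♙ · ♙ ♙
♖ · ♗ · ♔ ♗ · ♖



  a b c d e f g h
  ─────────────────
8│♜ ♞ ♝ ♛ ♚ ♝ ♞ ♜│8
7│· · · ♟ ♟ · · ·│7
6│· · · · · ♟ ♟ ·│6
5│♟ ♟ ♟ · · · · ♟│5
4│· · ♙ · · ♙ · ·│4
3│♘ ♙ · ♙ ♕ ♘ · ·│3
2│♙ · · · ♙ · ♙ ♙│2
1│♖ · ♗ · ♔ ♗ · ♖│1
  ─────────────────
  a b c d e f g h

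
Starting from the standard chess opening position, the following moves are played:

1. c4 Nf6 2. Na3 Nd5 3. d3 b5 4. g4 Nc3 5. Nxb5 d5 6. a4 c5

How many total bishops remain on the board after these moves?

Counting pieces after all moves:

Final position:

  a b c d e f g h
  ─────────────────
8│♜ ♞ ♝ ♛ ♚ ♝ · ♜│8
7│♟ · · · ♟ ♟ ♟ ♟│7
6│· · · · · · · ·│6
5│· ♘ ♟ ♟ · · · ·│5
4│♙ · ♙ · · · ♙ ·│4
3│· · ♞ ♙ · · · ·│3
2│· ♙ · · ♙ ♙ · ♙│2
1│♖ · ♗ ♕ ♔ ♗ ♘ ♖│1
  ─────────────────
  a b c d e f g h


4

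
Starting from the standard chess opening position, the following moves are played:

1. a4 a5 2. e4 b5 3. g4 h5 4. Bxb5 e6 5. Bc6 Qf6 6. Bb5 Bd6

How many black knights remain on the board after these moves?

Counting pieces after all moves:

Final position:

  a b c d e f g h
  ─────────────────
8│♜ ♞ ♝ · ♚ · ♞ ♜│8
7│· · ♟ ♟ · ♟ ♟ ·│7
6│· · · ♝ ♟ ♛ · ·│6
5│♟ ♗ · · · · · ♟│5
4│♙ · · · ♙ · ♙ ·│4
3│· · · · · · · ·│3
2│· ♙ ♙ ♙ · ♙ · ♙│2
1│♖ ♘ ♗ ♕ ♔ · ♘ ♖│1
  ─────────────────
  a b c d e f g h


2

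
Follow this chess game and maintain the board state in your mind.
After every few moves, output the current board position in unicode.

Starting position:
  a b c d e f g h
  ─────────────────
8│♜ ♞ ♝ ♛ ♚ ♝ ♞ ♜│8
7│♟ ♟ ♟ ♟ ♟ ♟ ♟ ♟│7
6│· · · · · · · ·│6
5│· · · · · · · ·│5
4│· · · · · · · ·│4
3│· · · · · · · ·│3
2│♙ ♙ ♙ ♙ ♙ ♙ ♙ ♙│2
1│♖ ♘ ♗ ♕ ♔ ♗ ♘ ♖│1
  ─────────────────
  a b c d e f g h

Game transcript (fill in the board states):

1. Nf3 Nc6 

  a b c d e f g h
  ─────────────────
8│♜ · ♝ ♛ ♚ ♝ ♞ ♜│8
7│♟ ♟ ♟ ♟ ♟ ♟ ♟ ♟│7
6│· · ♞ · · · · ·│6
5│· · · · · · · ·│5
4│· · · · · · · ·│4
3│· · · · · ♘ · ·│3
2│♙ ♙ ♙ ♙ ♙ ♙ ♙ ♙│2
1│♖ ♘ ♗ ♕ ♔ ♗ · ♖│1
  ─────────────────
  a b c d e f g h

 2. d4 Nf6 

  a b c d e f g h
  ─────────────────
8│♜ · ♝ ♛ ♚ ♝ · ♜│8
7│♟ ♟ ♟ ♟ ♟ ♟ ♟ ♟│7
6│· · ♞ · · ♞ · ·│6
5│· · · · · · · ·│5
4│· · · ♙ · · · ·│4
3│· · · · · ♘ · ·│3
2│♙ ♙ ♙ · ♙ ♙ ♙ ♙│2
1│♖ ♘ ♗ ♕ ♔ ♗ · ♖│1
  ─────────────────
  a b c d e f g h

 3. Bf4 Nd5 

  a b c d e f g h
  ─────────────────
8│♜ · ♝ ♛ ♚ ♝ · ♜│8
7│♟ ♟ ♟ ♟ ♟ ♟ ♟ ♟│7
6│· · ♞ · · · · ·│6
5│· · · ♞ · · · ·│5
4│· · · ♙ · ♗ · ·│4
3│· · · · · ♘ · ·│3
2│♙ ♙ ♙ · ♙ ♙ ♙ ♙│2
1│♖ ♘ · ♕ ♔ ♗ · ♖│1
  ─────────────────
  a b c d e f g h

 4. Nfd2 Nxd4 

  a b c d e f g h
  ─────────────────
8│♜ · ♝ ♛ ♚ ♝ · ♜│8
7│♟ ♟ ♟ ♟ ♟ ♟ ♟ ♟│7
6│· · · · · · · ·│6
5│· · · ♞ · · · ·│5
4│· · · ♞ · ♗ · ·│4
3│· · · · · · · ·│3
2│♙ ♙ ♙ ♘ ♙ ♙ ♙ ♙│2
1│♖ ♘ · ♕ ♔ ♗ · ♖│1
  ─────────────────
  a b c d e f g h

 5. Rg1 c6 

  a b c d e f g h
  ─────────────────
8│♜ · ♝ ♛ ♚ ♝ · ♜│8
7│♟ ♟ · ♟ ♟ ♟ ♟ ♟│7
6│· · ♟ · · · · ·│6
5│· · · ♞ · · · ·│5
4│· · · ♞ · ♗ · ·│4
3│· · · · · · · ·│3
2│♙ ♙ ♙ ♘ ♙ ♙ ♙ ♙│2
1│♖ ♘ · ♕ ♔ ♗ ♖ ·│1
  ─────────────────
  a b c d e f g h



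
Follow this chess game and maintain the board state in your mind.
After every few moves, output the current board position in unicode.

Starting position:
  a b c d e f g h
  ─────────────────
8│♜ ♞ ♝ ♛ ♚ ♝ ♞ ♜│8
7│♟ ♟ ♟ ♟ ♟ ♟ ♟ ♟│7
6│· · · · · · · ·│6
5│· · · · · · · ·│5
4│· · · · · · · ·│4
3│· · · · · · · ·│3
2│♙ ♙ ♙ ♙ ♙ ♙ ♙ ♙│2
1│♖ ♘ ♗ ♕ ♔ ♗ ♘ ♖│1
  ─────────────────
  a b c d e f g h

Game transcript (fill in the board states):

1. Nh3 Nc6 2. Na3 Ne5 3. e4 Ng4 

  a b c d e f g h
  ─────────────────
8│♜ · ♝ ♛ ♚ ♝ ♞ ♜│8
7│♟ ♟ ♟ ♟ ♟ ♟ ♟ ♟│7
6│· · · · · · · ·│6
5│· · · · · · · ·│5
4│· · · · ♙ · ♞ ·│4
3│♘ · · · · · · ♘│3
2│♙ ♙ ♙ ♙ · ♙ ♙ ♙│2
1│♖ · ♗ ♕ ♔ ♗ · ♖│1
  ─────────────────
  a b c d e f g h

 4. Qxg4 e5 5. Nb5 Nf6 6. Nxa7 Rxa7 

  a b c d e f g h
  ─────────────────
8│· · ♝ ♛ ♚ ♝ · ♜│8
7│♜ ♟ ♟ ♟ · ♟ ♟ ♟│7
6│· · · · · ♞ · ·│6
5│· · · · ♟ · · ·│5
4│· · · · ♙ · ♕ ·│4
3│· · · · · · · ♘│3
2│♙ ♙ ♙ ♙ · ♙ ♙ ♙│2
1│♖ · ♗ · ♔ ♗ · ♖│1
  ─────────────────
  a b c d e f g h

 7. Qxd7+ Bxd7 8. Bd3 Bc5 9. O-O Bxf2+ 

  a b c d e f g h
  ─────────────────
8│· · · ♛ ♚ · · ♜│8
7│♜ ♟ ♟ ♝ · ♟ ♟ ♟│7
6│· · · · · ♞ · ·│6
5│· · · · ♟ · · ·│5
4│· · · · ♙ · · ·│4
3│· · · ♗ · · · ♘│3
2│♙ ♙ ♙ ♙ · ♝ ♙ ♙│2
1│♖ · ♗ · · ♖ ♔ ·│1
  ─────────────────
  a b c d e f g h

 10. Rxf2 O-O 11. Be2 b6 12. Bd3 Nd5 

  a b c d e f g h
  ─────────────────
8│· · · ♛ · ♜ ♚ ·│8
7│♜ · ♟ ♝ · ♟ ♟ ♟│7
6│· ♟ · · · · · ·│6
5│· · · ♞ ♟ · · ·│5
4│· · · · ♙ · · ·│4
3│· · · ♗ · · · ♘│3
2│♙ ♙ ♙ ♙ · ♖ ♙ ♙│2
1│♖ · ♗ · · · ♔ ·│1
  ─────────────────
  a b c d e f g h

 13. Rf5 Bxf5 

  a b c d e f g h
  ─────────────────
8│· · · ♛ · ♜ ♚ ·│8
7│♜ · ♟ · · ♟ ♟ ♟│7
6│· ♟ · · · · · ·│6
5│· · · ♞ ♟ ♝ · ·│5
4│· · · · ♙ · · ·│4
3│· · · ♗ · · · ♘│3
2│♙ ♙ ♙ ♙ · · ♙ ♙│2
1│♖ · ♗ · · · ♔ ·│1
  ─────────────────
  a b c d e f g h


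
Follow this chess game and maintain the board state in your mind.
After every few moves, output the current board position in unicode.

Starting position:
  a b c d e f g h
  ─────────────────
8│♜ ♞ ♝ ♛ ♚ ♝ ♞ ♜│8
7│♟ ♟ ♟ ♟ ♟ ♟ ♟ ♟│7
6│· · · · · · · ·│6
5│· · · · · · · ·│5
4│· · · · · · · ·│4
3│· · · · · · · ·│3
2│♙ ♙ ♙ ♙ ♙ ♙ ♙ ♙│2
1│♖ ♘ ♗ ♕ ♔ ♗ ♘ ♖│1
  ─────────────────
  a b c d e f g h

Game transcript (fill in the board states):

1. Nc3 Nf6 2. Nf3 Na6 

  a b c d e f g h
  ─────────────────
8│♜ · ♝ ♛ ♚ ♝ · ♜│8
7│♟ ♟ ♟ ♟ ♟ ♟ ♟ ♟│7
6│♞ · · · · ♞ · ·│6
5│· · · · · · · ·│5
4│· · · · · · · ·│4
3│· · ♘ · · ♘ · ·│3
2│♙ ♙ ♙ ♙ ♙ ♙ ♙ ♙│2
1│♖ · ♗ ♕ ♔ ♗ · ♖│1
  ─────────────────
  a b c d e f g h

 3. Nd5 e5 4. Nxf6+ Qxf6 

  a b c d e f g h
  ─────────────────
8│♜ · ♝ · ♚ ♝ · ♜│8
7│♟ ♟ ♟ ♟ · ♟ ♟ ♟│7
6│♞ · · · · ♛ · ·│6
5│· · · · ♟ · · ·│5
4│· · · · · · · ·│4
3│· · · · · ♘ · ·│3
2│♙ ♙ ♙ ♙ ♙ ♙ ♙ ♙│2
1│♖ · ♗ ♕ ♔ ♗ · ♖│1
  ─────────────────
  a b c d e f g h

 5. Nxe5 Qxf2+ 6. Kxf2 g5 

  a b c d e f g h
  ─────────────────
8│♜ · ♝ · ♚ ♝ · ♜│8
7│♟ ♟ ♟ ♟ · ♟ · ♟│7
6│♞ · · · · · · ·│6
5│· · · · ♘ · ♟ ·│5
4│· · · · · · · ·│4
3│· · · · · · · ·│3
2│♙ ♙ ♙ ♙ ♙ ♔ ♙ ♙│2
1│♖ · ♗ ♕ · ♗ · ♖│1
  ─────────────────
  a b c d e f g h

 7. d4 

  a b c d e f g h
  ─────────────────
8│♜ · ♝ · ♚ ♝ · ♜│8
7│♟ ♟ ♟ ♟ · ♟ · ♟│7
6│♞ · · · · · · ·│6
5│· · · · ♘ · ♟ ·│5
4│· · · ♙ · · · ·│4
3│· · · · · · · ·│3
2│♙ ♙ ♙ · ♙ ♔ ♙ ♙│2
1│♖ · ♗ ♕ · ♗ · ♖│1
  ─────────────────
  a b c d e f g h


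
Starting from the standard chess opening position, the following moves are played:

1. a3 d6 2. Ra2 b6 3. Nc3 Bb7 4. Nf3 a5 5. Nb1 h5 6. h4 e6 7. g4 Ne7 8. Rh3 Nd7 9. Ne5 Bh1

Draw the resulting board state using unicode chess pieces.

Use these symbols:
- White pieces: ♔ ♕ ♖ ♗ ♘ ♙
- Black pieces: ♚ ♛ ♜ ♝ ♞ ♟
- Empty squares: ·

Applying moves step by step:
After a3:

♜ ♞ ♝ ♛ ♚ ♝ ♞ ♜
♟ ♟ ♟ ♟ ♟ ♟ ♟ ♟
· · · · · · · ·
· · · · · · · ·
· · · · · · · ·
♙ · · · · · · ·
· ♙ ♙ ♙ ♙ ♙ ♙ ♙
♖ ♘ ♗ ♕ ♔ ♗ ♘ ♖


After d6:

♜ ♞ ♝ ♛ ♚ ♝ ♞ ♜
♟ ♟ ♟ · ♟ ♟ ♟ ♟
· · · ♟ · · · ·
· · · · · · · ·
· · · · · · · ·
♙ · · · · · · ·
· ♙ ♙ ♙ ♙ ♙ ♙ ♙
♖ ♘ ♗ ♕ ♔ ♗ ♘ ♖


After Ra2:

♜ ♞ ♝ ♛ ♚ ♝ ♞ ♜
♟ ♟ ♟ · ♟ ♟ ♟ ♟
· · · ♟ · · · ·
· · · · · · · ·
· · · · · · · ·
♙ · · · · · · ·
♖ ♙ ♙ ♙ ♙ ♙ ♙ ♙
· ♘ ♗ ♕ ♔ ♗ ♘ ♖


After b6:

♜ ♞ ♝ ♛ ♚ ♝ ♞ ♜
♟ · ♟ · ♟ ♟ ♟ ♟
· ♟ · ♟ · · · ·
· · · · · · · ·
· · · · · · · ·
♙ · · · · · · ·
♖ ♙ ♙ ♙ ♙ ♙ ♙ ♙
· ♘ ♗ ♕ ♔ ♗ ♘ ♖


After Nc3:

♜ ♞ ♝ ♛ ♚ ♝ ♞ ♜
♟ · ♟ · ♟ ♟ ♟ ♟
· ♟ · ♟ · · · ·
· · · · · · · ·
· · · · · · · ·
♙ · ♘ · · · · ·
♖ ♙ ♙ ♙ ♙ ♙ ♙ ♙
· · ♗ ♕ ♔ ♗ ♘ ♖


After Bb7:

♜ ♞ · ♛ ♚ ♝ ♞ ♜
♟ ♝ ♟ · ♟ ♟ ♟ ♟
· ♟ · ♟ · · · ·
· · · · · · · ·
· · · · · · · ·
♙ · ♘ · · · · ·
♖ ♙ ♙ ♙ ♙ ♙ ♙ ♙
· · ♗ ♕ ♔ ♗ ♘ ♖


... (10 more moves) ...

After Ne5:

♜ · · ♛ ♚ ♝ · ♜
· ♝ ♟ ♞ ♞ ♟ ♟ ·
· ♟ · ♟ ♟ · · ·
♟ · · · ♘ · · ♟
· · · · · · ♙ ♙
♙ · · · · · · ♖
♖ ♙ ♙ ♙ ♙ ♙ · ·
· ♘ ♗ ♕ ♔ ♗ · ·


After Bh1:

♜ · · ♛ ♚ ♝ · ♜
· · ♟ ♞ ♞ ♟ ♟ ·
· ♟ · ♟ ♟ · · ·
♟ · · · ♘ · · ♟
· · · · · · ♙ ♙
♙ · · · · · · ♖
♖ ♙ ♙ ♙ ♙ ♙ · ·
· ♘ ♗ ♕ ♔ ♗ · ♝



  a b c d e f g h
  ─────────────────
8│♜ · · ♛ ♚ ♝ · ♜│8
7│· · ♟ ♞ ♞ ♟ ♟ ·│7
6│· ♟ · ♟ ♟ · · ·│6
5│♟ · · · ♘ · · ♟│5
4│· · · · · · ♙ ♙│4
3│♙ · · · · · · ♖│3
2│♖ ♙ ♙ ♙ ♙ ♙ · ·│2
1│· ♘ ♗ ♕ ♔ ♗ · ♝│1
  ─────────────────
  a b c d e f g h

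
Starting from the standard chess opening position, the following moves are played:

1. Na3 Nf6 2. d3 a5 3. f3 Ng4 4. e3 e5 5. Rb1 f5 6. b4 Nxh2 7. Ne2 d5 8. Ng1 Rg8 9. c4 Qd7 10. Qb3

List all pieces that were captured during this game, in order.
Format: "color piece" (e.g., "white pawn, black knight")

Tracking captures:
  Nxh2: captured white pawn

white pawn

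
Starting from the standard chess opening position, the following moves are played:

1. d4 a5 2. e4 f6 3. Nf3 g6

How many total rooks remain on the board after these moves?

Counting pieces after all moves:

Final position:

  a b c d e f g h
  ─────────────────
8│♜ ♞ ♝ ♛ ♚ ♝ ♞ ♜│8
7│· ♟ ♟ ♟ ♟ · · ♟│7
6│· · · · · ♟ ♟ ·│6
5│♟ · · · · · · ·│5
4│· · · ♙ ♙ · · ·│4
3│· · · · · ♘ · ·│3
2│♙ ♙ ♙ · · ♙ ♙ ♙│2
1│♖ ♘ ♗ ♕ ♔ ♗ · ♖│1
  ─────────────────
  a b c d e f g h


4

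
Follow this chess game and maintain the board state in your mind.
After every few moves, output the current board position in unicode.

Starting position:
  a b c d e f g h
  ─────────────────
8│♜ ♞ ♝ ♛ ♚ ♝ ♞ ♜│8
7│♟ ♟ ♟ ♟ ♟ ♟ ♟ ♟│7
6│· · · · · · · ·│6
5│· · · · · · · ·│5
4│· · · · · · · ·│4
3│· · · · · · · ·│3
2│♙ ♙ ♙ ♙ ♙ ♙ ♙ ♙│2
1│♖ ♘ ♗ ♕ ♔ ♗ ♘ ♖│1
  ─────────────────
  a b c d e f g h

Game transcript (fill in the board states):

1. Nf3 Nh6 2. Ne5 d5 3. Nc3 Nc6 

  a b c d e f g h
  ─────────────────
8│♜ · ♝ ♛ ♚ ♝ · ♜│8
7│♟ ♟ ♟ · ♟ ♟ ♟ ♟│7
6│· · ♞ · · · · ♞│6
5│· · · ♟ ♘ · · ·│5
4│· · · · · · · ·│4
3│· · ♘ · · · · ·│3
2│♙ ♙ ♙ ♙ ♙ ♙ ♙ ♙│2
1│♖ · ♗ ♕ ♔ ♗ · ♖│1
  ─────────────────
  a b c d e f g h

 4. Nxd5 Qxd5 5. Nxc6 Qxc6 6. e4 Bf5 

  a b c d e f g h
  ─────────────────
8│♜ · · · ♚ ♝ · ♜│8
7│♟ ♟ ♟ · ♟ ♟ ♟ ♟│7
6│· · ♛ · · · · ♞│6
5│· · · · · ♝ · ·│5
4│· · · · ♙ · · ·│4
3│· · · · · · · ·│3
2│♙ ♙ ♙ ♙ · ♙ ♙ ♙│2
1│♖ · ♗ ♕ ♔ ♗ · ♖│1
  ─────────────────
  a b c d e f g h

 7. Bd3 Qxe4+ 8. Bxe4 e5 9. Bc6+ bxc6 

  a b c d e f g h
  ─────────────────
8│♜ · · · ♚ ♝ · ♜│8
7│♟ · ♟ · · ♟ ♟ ♟│7
6│· · ♟ · · · · ♞│6
5│· · · · ♟ ♝ · ·│5
4│· · · · · · · ·│4
3│· · · · · · · ·│3
2│♙ ♙ ♙ ♙ · ♙ ♙ ♙│2
1│♖ · ♗ ♕ ♔ · · ♖│1
  ─────────────────
  a b c d e f g h

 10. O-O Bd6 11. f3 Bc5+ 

  a b c d e f g h
  ─────────────────
8│♜ · · · ♚ · · ♜│8
7│♟ · ♟ · · ♟ ♟ ♟│7
6│· · ♟ · · · · ♞│6
5│· · ♝ · ♟ ♝ · ·│5
4│· · · · · · · ·│4
3│· · · · · ♙ · ·│3
2│♙ ♙ ♙ ♙ · · ♙ ♙│2
1│♖ · ♗ ♕ · ♖ ♔ ·│1
  ─────────────────
  a b c d e f g h


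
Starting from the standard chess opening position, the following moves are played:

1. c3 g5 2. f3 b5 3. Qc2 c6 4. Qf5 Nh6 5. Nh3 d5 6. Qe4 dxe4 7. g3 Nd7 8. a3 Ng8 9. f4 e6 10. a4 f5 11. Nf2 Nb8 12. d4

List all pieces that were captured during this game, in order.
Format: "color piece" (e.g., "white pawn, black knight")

Tracking captures:
  dxe4: captured white queen

white queen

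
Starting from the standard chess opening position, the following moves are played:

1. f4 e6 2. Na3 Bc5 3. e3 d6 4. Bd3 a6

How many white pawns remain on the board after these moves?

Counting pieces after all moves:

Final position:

  a b c d e f g h
  ─────────────────
8│♜ ♞ ♝ ♛ ♚ · ♞ ♜│8
7│· ♟ ♟ · · ♟ ♟ ♟│7
6│♟ · · ♟ ♟ · · ·│6
5│· · ♝ · · · · ·│5
4│· · · · · ♙ · ·│4
3│♘ · · ♗ ♙ · · ·│3
2│♙ ♙ ♙ ♙ · · ♙ ♙│2
1│♖ · ♗ ♕ ♔ · ♘ ♖│1
  ─────────────────
  a b c d e f g h


8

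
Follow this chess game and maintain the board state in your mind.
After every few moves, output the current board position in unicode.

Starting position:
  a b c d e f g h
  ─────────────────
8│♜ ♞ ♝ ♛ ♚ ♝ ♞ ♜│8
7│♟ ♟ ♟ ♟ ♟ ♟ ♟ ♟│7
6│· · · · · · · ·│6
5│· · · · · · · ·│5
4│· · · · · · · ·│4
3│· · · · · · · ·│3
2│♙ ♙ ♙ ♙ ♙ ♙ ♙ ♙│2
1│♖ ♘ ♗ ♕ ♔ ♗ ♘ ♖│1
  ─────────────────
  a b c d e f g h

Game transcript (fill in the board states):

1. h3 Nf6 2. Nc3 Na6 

  a b c d e f g h
  ─────────────────
8│♜ · ♝ ♛ ♚ ♝ · ♜│8
7│♟ ♟ ♟ ♟ ♟ ♟ ♟ ♟│7
6│♞ · · · · ♞ · ·│6
5│· · · · · · · ·│5
4│· · · · · · · ·│4
3│· · ♘ · · · · ♙│3
2│♙ ♙ ♙ ♙ ♙ ♙ ♙ ·│2
1│♖ · ♗ ♕ ♔ ♗ ♘ ♖│1
  ─────────────────
  a b c d e f g h

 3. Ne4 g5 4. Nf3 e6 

  a b c d e f g h
  ─────────────────
8│♜ · ♝ ♛ ♚ ♝ · ♜│8
7│♟ ♟ ♟ ♟ · ♟ · ♟│7
6│♞ · · · ♟ ♞ · ·│6
5│· · · · · · ♟ ·│5
4│· · · · ♘ · · ·│4
3│· · · · · ♘ · ♙│3
2│♙ ♙ ♙ ♙ ♙ ♙ ♙ ·│2
1│♖ · ♗ ♕ ♔ ♗ · ♖│1
  ─────────────────
  a b c d e f g h

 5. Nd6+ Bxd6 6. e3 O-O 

  a b c d e f g h
  ─────────────────
8│♜ · ♝ ♛ · ♜ ♚ ·│8
7│♟ ♟ ♟ ♟ · ♟ · ♟│7
6│♞ · · ♝ ♟ ♞ · ·│6
5│· · · · · · ♟ ·│5
4│· · · · · · · ·│4
3│· · · · ♙ ♘ · ♙│3
2│♙ ♙ ♙ ♙ · ♙ ♙ ·│2
1│♖ · ♗ ♕ ♔ ♗ · ♖│1
  ─────────────────
  a b c d e f g h



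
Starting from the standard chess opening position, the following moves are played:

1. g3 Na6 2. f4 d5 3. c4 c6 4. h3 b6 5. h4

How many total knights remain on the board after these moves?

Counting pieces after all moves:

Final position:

  a b c d e f g h
  ─────────────────
8│♜ · ♝ ♛ ♚ ♝ ♞ ♜│8
7│♟ · · · ♟ ♟ ♟ ♟│7
6│♞ ♟ ♟ · · · · ·│6
5│· · · ♟ · · · ·│5
4│· · ♙ · · ♙ · ♙│4
3│· · · · · · ♙ ·│3
2│♙ ♙ · ♙ ♙ · · ·│2
1│♖ ♘ ♗ ♕ ♔ ♗ ♘ ♖│1
  ─────────────────
  a b c d e f g h


4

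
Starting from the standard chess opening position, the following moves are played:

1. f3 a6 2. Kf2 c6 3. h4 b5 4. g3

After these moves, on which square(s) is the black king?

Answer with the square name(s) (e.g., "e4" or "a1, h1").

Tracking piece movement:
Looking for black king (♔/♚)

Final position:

  a b c d e f g h
  ─────────────────
8│♜ ♞ ♝ ♛ ♚ ♝ ♞ ♜│8
7│· · · ♟ ♟ ♟ ♟ ♟│7
6│♟ · ♟ · · · · ·│6
5│· ♟ · · · · · ·│5
4│· · · · · · · ♙│4
3│· · · · · ♙ ♙ ·│3
2│♙ ♙ ♙ ♙ ♙ ♔ · ·│2
1│♖ ♘ ♗ ♕ · ♗ ♘ ♖│1
  ─────────────────
  a b c d e f g h


e8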